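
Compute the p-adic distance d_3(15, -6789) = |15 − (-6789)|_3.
d_3(15, -6789) = 1/243

Step 1 — x − y = 15 − (-6789) = 6804. Step 2 — v_3(6804) = 5 (factor: 6804 = (3^5 · 28); the sign does not affect v_p). Step 3 — |x − y|_3 = 3^{-5} = 1/243.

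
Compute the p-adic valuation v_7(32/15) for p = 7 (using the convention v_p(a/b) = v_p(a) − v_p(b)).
v_7(32/15) = 0

Factor powers of 7 from the numerator and denominator of the reduced fraction: 32 = 7^0 · 32 and 15 = 7^0 · 15. Apply v_p(a/b) = v_p(a) − v_p(b): v_7(32/15) = 0 − 0 = 0.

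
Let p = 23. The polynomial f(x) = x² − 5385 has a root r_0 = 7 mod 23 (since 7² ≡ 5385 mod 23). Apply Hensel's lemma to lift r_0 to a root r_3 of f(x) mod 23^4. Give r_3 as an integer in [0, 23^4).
r_3 = 184329 (mod 279841)

Hensel's recurrence: r_{i+1} = r_i − f(r_i)·(f′(r_i))^{-1} mod 23^{i+2}, with f′(x) = 2x. Iterate:
  r_0 = 7 (mod 23)
  r_1 = 237 (mod 529)
  r_2 = 1824 (mod 12167)
  r_3 = 184329 (mod 279841)
Final: r_3 = 184329, and one checks f(r_3) ≡ 0 mod 23^4.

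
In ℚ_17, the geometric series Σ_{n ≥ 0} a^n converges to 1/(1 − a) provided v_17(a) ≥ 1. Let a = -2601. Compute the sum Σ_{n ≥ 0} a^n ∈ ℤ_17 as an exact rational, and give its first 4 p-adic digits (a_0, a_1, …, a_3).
Σ a^n = 1/(1 − a) = 1/2602;  first 4 digits = (1, 0, 8, 16)

v_17(a) = 2 ≥ 1, so the series converges in ℤ_17 to 1/(1 − a) = 1/(1 − (-2601)) = 1/2602. Expand this rational in ℤ_17: compute digits iteratively via d_i = x_i mod 17, x_{i+1} = (x_i − d_i)/17. The first 4 digits are (1, 0, 8, 16).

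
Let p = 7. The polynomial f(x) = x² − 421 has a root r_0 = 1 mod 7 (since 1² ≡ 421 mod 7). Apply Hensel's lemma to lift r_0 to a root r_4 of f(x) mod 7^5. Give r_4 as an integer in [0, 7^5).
r_4 = 13147 (mod 16807)

Hensel's recurrence: r_{i+1} = r_i − f(r_i)·(f′(r_i))^{-1} mod 7^{i+2}, with f′(x) = 2x. Iterate:
  r_0 = 1 (mod 7)
  r_1 = 15 (mod 49)
  r_2 = 113 (mod 343)
  r_3 = 1142 (mod 2401)
  r_4 = 13147 (mod 16807)
Final: r_4 = 13147, and one checks f(r_4) ≡ 0 mod 7^5.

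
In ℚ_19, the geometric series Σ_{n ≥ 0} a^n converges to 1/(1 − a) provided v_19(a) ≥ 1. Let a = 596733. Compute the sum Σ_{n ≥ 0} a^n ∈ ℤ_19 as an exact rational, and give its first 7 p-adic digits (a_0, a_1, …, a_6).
Σ a^n = 1/(1 − a) = -1/596732;  first 7 digits = (1, 0, 0, 11, 4, 0, 7)

v_19(a) = 3 ≥ 1, so the series converges in ℤ_19 to 1/(1 − a) = 1/(1 − 596733) = -1/596732. Expand this rational in ℤ_19: compute digits iteratively via d_i = x_i mod 19, x_{i+1} = (x_i − d_i)/19. The first 7 digits are (1, 0, 0, 11, 4, 0, 7).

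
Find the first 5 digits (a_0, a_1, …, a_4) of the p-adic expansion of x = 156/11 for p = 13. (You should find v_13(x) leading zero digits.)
(a_0, …, a_4) = (0, 7, 9, 4, 2)

v_13(156/11) = 1, so a_0 = ... = a_0 = 0. Factor out: x = 13^1 · u with u = 12/11 a unit in ℤ_13. Expand u iteratively via a_{v+i} = u_i mod 13, u_{i+1} = (u_i − a_{v+i})/13:
  u_0 = 12/11;  a_1 = 7;  u_1 = (u_0 − 7)/13 = -5/11
  u_1 = -5/11;  a_2 = 9;  u_2 = (u_1 − 9)/13 = -8/11
  u_2 = -8/11;  a_3 = 4;  u_3 = (u_2 − 4)/13 = -4/11
  u_3 = -4/11;  a_4 = 2;  u_4 = (u_3 − 2)/13 = -2/11
Digits: (0, 7, 9, 4, 2).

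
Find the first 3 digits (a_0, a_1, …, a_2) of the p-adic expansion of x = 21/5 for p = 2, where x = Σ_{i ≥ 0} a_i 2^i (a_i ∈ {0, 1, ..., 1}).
(a_0, …, a_2) = (1, 0, 0)

v_2(21/5) = 0 (numerator and denominator both coprime to 2), so x ∈ ℤ_2^×. Compute digits iteratively via a_i = x_i mod 2, x_{i+1} = (x_i − a_i)/2, with x_0 = x:
  x_0 = 21/5;  a_0 = 1;  x_1 = (x_0 − 1)/2 = 8/5
  x_1 = 8/5;  a_1 = 0;  x_2 = (x_1 − 0)/2 = 4/5
  x_2 = 4/5;  a_2 = 0;  x_3 = (x_2 − 0)/2 = 2/5
Digits: (1, 0, 0).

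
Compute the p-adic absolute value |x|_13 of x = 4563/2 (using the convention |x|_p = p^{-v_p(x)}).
|4563/2|_13 = 1/169

Step 1 — compute v_13(x) by factoring powers of 13 out of the numerator and denominator: v_13(4563/2) = 2. Step 2 — apply |x|_p = p^{-v_p(x)} = 13^{-2} = 1/169.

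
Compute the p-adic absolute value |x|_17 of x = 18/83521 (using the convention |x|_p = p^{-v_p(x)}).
|18/83521|_17 = 83521

Step 1 — compute v_17(x) by factoring powers of 17 out of the numerator and denominator: v_17(18/83521) = -4. Step 2 — apply |x|_p = p^{-v_p(x)} = 17^{4} = 83521.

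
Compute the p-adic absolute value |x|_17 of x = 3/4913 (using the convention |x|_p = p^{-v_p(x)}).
|3/4913|_17 = 4913

Step 1 — compute v_17(x) by factoring powers of 17 out of the numerator and denominator: v_17(3/4913) = -3. Step 2 — apply |x|_p = p^{-v_p(x)} = 17^{3} = 4913.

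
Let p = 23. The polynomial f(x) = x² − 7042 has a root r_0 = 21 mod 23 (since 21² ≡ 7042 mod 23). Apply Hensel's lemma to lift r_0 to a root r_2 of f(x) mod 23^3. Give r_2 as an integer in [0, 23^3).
r_2 = 6438 (mod 12167)

Hensel's recurrence: r_{i+1} = r_i − f(r_i)·(f′(r_i))^{-1} mod 23^{i+2}, with f′(x) = 2x. Iterate:
  r_0 = 21 (mod 23)
  r_1 = 90 (mod 529)
  r_2 = 6438 (mod 12167)
Final: r_2 = 6438, and one checks f(r_2) ≡ 0 mod 23^3.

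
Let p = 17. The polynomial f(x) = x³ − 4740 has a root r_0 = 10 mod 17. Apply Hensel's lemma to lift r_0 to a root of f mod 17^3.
r_2 = 3529 (mod 4913)

Hensel: r_{i+1} = r_i − f(r_i)/f′(r_i) mod 17^{i+2}, where f′(x) = 3x². Iterate:
  r_0 = 10 (mod 17)
  r_1 = 61 (mod 289)
  r_2 = 3529 (mod 4913)
Final: r = 3529 with f(r) ≡ 0 mod 17^3.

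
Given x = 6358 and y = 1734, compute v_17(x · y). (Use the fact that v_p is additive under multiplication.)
v_17(11024772) = 4

v_p(x) = 2 (factor: 6358 = 17^2 · 22); v_p(y) = 2 (factor: 1734 = 17^2 · 6). Additivity: v_p(xy) = v_p(x) + v_p(y) = 2 + 2 = 4. (Direct check: xy = 11024772 = 17^4 · (132).)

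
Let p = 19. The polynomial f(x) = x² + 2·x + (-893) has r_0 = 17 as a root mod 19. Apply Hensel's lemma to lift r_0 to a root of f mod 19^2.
r_1 = 93 (mod 361)

Hensel: r_{i+1} = r_i − f(r_i)·(f′(r_i))^{-1} mod 19^{i+2}, f′(x) = 2x + 2. Iterate:
  r_0 = 17 (mod 19)
  r_1 = 93 (mod 361)
Final: r = 93 satisfies f(r) ≡ 0 mod 19^2.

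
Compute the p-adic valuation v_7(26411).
v_7(26411) = 4

v_7(n) is the largest exponent k such that 7^k divides n. Factor out: 26411 = 7^4 · 11. (Sign doesn't affect v_p.) So v_7(26411) = 4.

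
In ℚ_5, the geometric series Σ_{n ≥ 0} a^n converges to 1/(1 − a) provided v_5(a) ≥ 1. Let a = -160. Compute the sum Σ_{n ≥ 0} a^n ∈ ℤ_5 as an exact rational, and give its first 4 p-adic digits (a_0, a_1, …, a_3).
Σ a^n = 1/(1 − a) = 1/161;  first 4 digits = (1, 3, 2, 0)

v_5(a) = 1 ≥ 1, so the series converges in ℤ_5 to 1/(1 − a) = 1/(1 − (-160)) = 1/161. Expand this rational in ℤ_5: compute digits iteratively via d_i = x_i mod 5, x_{i+1} = (x_i − d_i)/5. The first 4 digits are (1, 3, 2, 0).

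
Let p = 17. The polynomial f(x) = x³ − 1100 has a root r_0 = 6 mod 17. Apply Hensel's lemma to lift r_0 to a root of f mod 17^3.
r_2 = 2947 (mod 4913)

Hensel: r_{i+1} = r_i − f(r_i)/f′(r_i) mod 17^{i+2}, where f′(x) = 3x². Iterate:
  r_0 = 6 (mod 17)
  r_1 = 57 (mod 289)
  r_2 = 2947 (mod 4913)
Final: r = 2947 with f(r) ≡ 0 mod 17^3.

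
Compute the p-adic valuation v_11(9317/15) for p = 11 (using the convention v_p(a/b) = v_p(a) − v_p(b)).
v_11(9317/15) = 3

Factor powers of 11 from the numerator and denominator of the reduced fraction: 9317 = 11^3 · 7 and 15 = 11^0 · 15. Apply v_p(a/b) = v_p(a) − v_p(b): v_11(9317/15) = 3 − 0 = 3.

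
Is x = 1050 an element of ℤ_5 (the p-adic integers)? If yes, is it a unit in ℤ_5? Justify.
x ∈ ℤ_5 but not a unit; v_5(x) = 2 > 0

ℤ_5 = {x ∈ ℚ_5 : v_5(x) ≥ 0} and ℤ_5^× = {x ∈ ℤ_5 : v_5(x) = 0}. Here v_5(1050) = v_5(num) − v_5(den) = 2; compare against these criteria.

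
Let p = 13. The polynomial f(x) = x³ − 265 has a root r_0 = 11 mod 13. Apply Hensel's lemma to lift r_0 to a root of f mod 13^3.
r_2 = 1584 (mod 2197)

Hensel: r_{i+1} = r_i − f(r_i)/f′(r_i) mod 13^{i+2}, where f′(x) = 3x². Iterate:
  r_0 = 11 (mod 13)
  r_1 = 63 (mod 169)
  r_2 = 1584 (mod 2197)
Final: r = 1584 with f(r) ≡ 0 mod 13^3.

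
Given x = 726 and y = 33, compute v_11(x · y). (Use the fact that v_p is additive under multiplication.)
v_11(23958) = 3

v_p(x) = 2 (factor: 726 = 11^2 · 6); v_p(y) = 1 (factor: 33 = 11^1 · 3). Additivity: v_p(xy) = v_p(x) + v_p(y) = 2 + 1 = 3. (Direct check: xy = 23958 = 11^3 · (18).)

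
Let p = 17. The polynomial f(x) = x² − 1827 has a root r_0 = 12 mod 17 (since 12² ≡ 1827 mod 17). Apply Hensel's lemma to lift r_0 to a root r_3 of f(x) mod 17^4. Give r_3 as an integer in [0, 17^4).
r_3 = 77209 (mod 83521)

Hensel's recurrence: r_{i+1} = r_i − f(r_i)·(f′(r_i))^{-1} mod 17^{i+2}, with f′(x) = 2x. Iterate:
  r_0 = 12 (mod 17)
  r_1 = 46 (mod 289)
  r_2 = 3514 (mod 4913)
  r_3 = 77209 (mod 83521)
Final: r_3 = 77209, and one checks f(r_3) ≡ 0 mod 17^4.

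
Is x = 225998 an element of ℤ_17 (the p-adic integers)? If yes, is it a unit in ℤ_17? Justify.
x ∈ ℤ_17 but not a unit; v_17(x) = 3 > 0

ℤ_17 = {x ∈ ℚ_17 : v_17(x) ≥ 0} and ℤ_17^× = {x ∈ ℤ_17 : v_17(x) = 0}. Here v_17(225998) = v_17(num) − v_17(den) = 3; compare against these criteria.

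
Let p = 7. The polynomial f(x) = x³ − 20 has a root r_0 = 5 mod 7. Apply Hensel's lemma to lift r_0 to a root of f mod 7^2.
r_1 = 33 (mod 49)

Hensel: r_{i+1} = r_i − f(r_i)/f′(r_i) mod 7^{i+2}, where f′(x) = 3x². Iterate:
  r_0 = 5 (mod 7)
  r_1 = 33 (mod 49)
Final: r = 33 with f(r) ≡ 0 mod 7^2.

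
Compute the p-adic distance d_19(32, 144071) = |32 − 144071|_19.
d_19(32, 144071) = 1/6859

Step 1 — x − y = 32 − 144071 = -144039. Step 2 — v_19(-144039) = 3 (factor: -144039 = −(19^3 · 21); the sign does not affect v_p). Step 3 — |x − y|_19 = 19^{-3} = 1/6859.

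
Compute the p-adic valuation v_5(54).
v_5(54) = 0

v_5(n) is the largest exponent k such that 5^k divides n. Factor out: 54 = 5^0 · 54. (Sign doesn't affect v_p.) So v_5(54) = 0.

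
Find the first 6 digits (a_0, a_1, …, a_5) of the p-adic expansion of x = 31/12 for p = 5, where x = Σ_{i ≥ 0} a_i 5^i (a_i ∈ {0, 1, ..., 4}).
(a_0, …, a_5) = (3, 2, 0, 2, 0, 2)

v_5(31/12) = 0 (numerator and denominator both coprime to 5), so x ∈ ℤ_5^×. Compute digits iteratively via a_i = x_i mod 5, x_{i+1} = (x_i − a_i)/5, with x_0 = x:
  x_0 = 31/12;  a_0 = 3;  x_1 = (x_0 − 3)/5 = -1/12
  x_1 = -1/12;  a_1 = 2;  x_2 = (x_1 − 2)/5 = -5/12
  x_2 = -5/12;  a_2 = 0;  x_3 = (x_2 − 0)/5 = -1/12
  x_3 = -1/12;  a_3 = 2;  x_4 = (x_3 − 2)/5 = -5/12
  x_4 = -5/12;  a_4 = 0;  x_5 = (x_4 − 0)/5 = -1/12
  x_5 = -1/12;  a_5 = 2;  x_6 = (x_5 − 2)/5 = -5/12
Digits: (3, 2, 0, 2, 0, 2).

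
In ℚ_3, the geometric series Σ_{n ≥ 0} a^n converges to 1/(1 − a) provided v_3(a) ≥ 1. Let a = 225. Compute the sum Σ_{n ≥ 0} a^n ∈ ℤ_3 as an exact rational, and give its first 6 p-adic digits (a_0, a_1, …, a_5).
Σ a^n = 1/(1 − a) = -1/224;  first 6 digits = (1, 0, 1, 2, 0, 2)

v_3(a) = 2 ≥ 1, so the series converges in ℤ_3 to 1/(1 − a) = 1/(1 − 225) = -1/224. Expand this rational in ℤ_3: compute digits iteratively via d_i = x_i mod 3, x_{i+1} = (x_i − d_i)/3. The first 6 digits are (1, 0, 1, 2, 0, 2).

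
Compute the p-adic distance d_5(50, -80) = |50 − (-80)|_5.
d_5(50, -80) = 1/5

Step 1 — x − y = 50 − (-80) = 130. Step 2 — v_5(130) = 1 (factor: 130 = (5^1 · 26); the sign does not affect v_p). Step 3 — |x − y|_5 = 5^{-1} = 1/5.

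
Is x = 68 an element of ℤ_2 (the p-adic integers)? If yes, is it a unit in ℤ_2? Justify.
x ∈ ℤ_2 but not a unit; v_2(x) = 2 > 0

ℤ_2 = {x ∈ ℚ_2 : v_2(x) ≥ 0} and ℤ_2^× = {x ∈ ℤ_2 : v_2(x) = 0}. Here v_2(68) = v_2(num) − v_2(den) = 2; compare against these criteria.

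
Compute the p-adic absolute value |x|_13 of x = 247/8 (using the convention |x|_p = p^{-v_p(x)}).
|247/8|_13 = 1/13

Step 1 — compute v_13(x) by factoring powers of 13 out of the numerator and denominator: v_13(247/8) = 1. Step 2 — apply |x|_p = p^{-v_p(x)} = 13^{-1} = 1/13.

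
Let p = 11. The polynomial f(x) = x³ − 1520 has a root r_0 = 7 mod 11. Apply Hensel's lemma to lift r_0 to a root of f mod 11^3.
r_2 = 634 (mod 1331)

Hensel: r_{i+1} = r_i − f(r_i)/f′(r_i) mod 11^{i+2}, where f′(x) = 3x². Iterate:
  r_0 = 7 (mod 11)
  r_1 = 29 (mod 121)
  r_2 = 634 (mod 1331)
Final: r = 634 with f(r) ≡ 0 mod 11^3.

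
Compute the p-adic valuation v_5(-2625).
v_5(-2625) = 3

v_5(n) is the largest exponent k such that 5^k divides n. Factor out: -2625 = -5^3 · 21. (Sign doesn't affect v_p.) So v_5(-2625) = 3.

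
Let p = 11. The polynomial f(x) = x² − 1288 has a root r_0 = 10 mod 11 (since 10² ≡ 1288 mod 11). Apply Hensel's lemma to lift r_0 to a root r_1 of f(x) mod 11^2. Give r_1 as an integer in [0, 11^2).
r_1 = 21 (mod 121)

Hensel's recurrence: r_{i+1} = r_i − f(r_i)·(f′(r_i))^{-1} mod 11^{i+2}, with f′(x) = 2x. Iterate:
  r_0 = 10 (mod 11)
  r_1 = 21 (mod 121)
Final: r_1 = 21, and one checks f(r_1) ≡ 0 mod 11^2.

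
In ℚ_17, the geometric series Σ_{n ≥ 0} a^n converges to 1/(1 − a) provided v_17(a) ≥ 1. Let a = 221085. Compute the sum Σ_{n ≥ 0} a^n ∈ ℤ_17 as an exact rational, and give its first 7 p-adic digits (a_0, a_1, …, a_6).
Σ a^n = 1/(1 − a) = -1/221084;  first 7 digits = (1, 0, 0, 11, 2, 0, 2)

v_17(a) = 3 ≥ 1, so the series converges in ℤ_17 to 1/(1 − a) = 1/(1 − 221085) = -1/221084. Expand this rational in ℤ_17: compute digits iteratively via d_i = x_i mod 17, x_{i+1} = (x_i − d_i)/17. The first 7 digits are (1, 0, 0, 11, 2, 0, 2).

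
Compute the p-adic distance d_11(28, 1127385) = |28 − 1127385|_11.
d_11(28, 1127385) = 1/161051

Step 1 — x − y = 28 − 1127385 = -1127357. Step 2 — v_11(-1127357) = 5 (factor: -1127357 = −(11^5 · 7); the sign does not affect v_p). Step 3 — |x − y|_11 = 11^{-5} = 1/161051.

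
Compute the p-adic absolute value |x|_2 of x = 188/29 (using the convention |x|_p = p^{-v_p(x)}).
|188/29|_2 = 1/4

Step 1 — compute v_2(x) by factoring powers of 2 out of the numerator and denominator: v_2(188/29) = 2. Step 2 — apply |x|_p = p^{-v_p(x)} = 2^{-2} = 1/4.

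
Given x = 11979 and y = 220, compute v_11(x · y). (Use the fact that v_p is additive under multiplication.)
v_11(2635380) = 4

v_p(x) = 3 (factor: 11979 = 11^3 · 9); v_p(y) = 1 (factor: 220 = 11^1 · 20). Additivity: v_p(xy) = v_p(x) + v_p(y) = 3 + 1 = 4. (Direct check: xy = 2635380 = 11^4 · (180).)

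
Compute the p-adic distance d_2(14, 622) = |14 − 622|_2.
d_2(14, 622) = 1/32

Step 1 — x − y = 14 − 622 = -608. Step 2 — v_2(-608) = 5 (factor: -608 = −(2^5 · 19); the sign does not affect v_p). Step 3 — |x − y|_2 = 2^{-5} = 1/32.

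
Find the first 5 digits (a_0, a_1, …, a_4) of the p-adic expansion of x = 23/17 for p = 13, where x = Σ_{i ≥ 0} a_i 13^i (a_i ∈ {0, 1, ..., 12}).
(a_0, …, a_4) = (9, 4, 5, 8, 7)

v_13(23/17) = 0 (numerator and denominator both coprime to 13), so x ∈ ℤ_13^×. Compute digits iteratively via a_i = x_i mod 13, x_{i+1} = (x_i − a_i)/13, with x_0 = x:
  x_0 = 23/17;  a_0 = 9;  x_1 = (x_0 − 9)/13 = -10/17
  x_1 = -10/17;  a_1 = 4;  x_2 = (x_1 − 4)/13 = -6/17
  x_2 = -6/17;  a_2 = 5;  x_3 = (x_2 − 5)/13 = -7/17
  x_3 = -7/17;  a_3 = 8;  x_4 = (x_3 − 8)/13 = -11/17
  x_4 = -11/17;  a_4 = 7;  x_5 = (x_4 − 7)/13 = -10/17
Digits: (9, 4, 5, 8, 7).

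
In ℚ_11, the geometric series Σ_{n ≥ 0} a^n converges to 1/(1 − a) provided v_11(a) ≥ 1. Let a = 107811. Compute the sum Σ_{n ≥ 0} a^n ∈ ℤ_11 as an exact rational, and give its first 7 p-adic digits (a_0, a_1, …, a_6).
Σ a^n = 1/(1 − a) = -1/107810;  first 7 digits = (1, 0, 0, 4, 7, 0, 5)

v_11(a) = 3 ≥ 1, so the series converges in ℤ_11 to 1/(1 − a) = 1/(1 − 107811) = -1/107810. Expand this rational in ℤ_11: compute digits iteratively via d_i = x_i mod 11, x_{i+1} = (x_i − d_i)/11. The first 7 digits are (1, 0, 0, 4, 7, 0, 5).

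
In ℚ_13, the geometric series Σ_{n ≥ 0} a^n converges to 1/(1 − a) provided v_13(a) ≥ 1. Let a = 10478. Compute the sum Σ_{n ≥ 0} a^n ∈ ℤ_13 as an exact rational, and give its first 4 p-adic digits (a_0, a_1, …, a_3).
Σ a^n = 1/(1 − a) = -1/10477;  first 4 digits = (1, 0, 10, 4)

v_13(a) = 2 ≥ 1, so the series converges in ℤ_13 to 1/(1 − a) = 1/(1 − 10478) = -1/10477. Expand this rational in ℤ_13: compute digits iteratively via d_i = x_i mod 13, x_{i+1} = (x_i − d_i)/13. The first 4 digits are (1, 0, 10, 4).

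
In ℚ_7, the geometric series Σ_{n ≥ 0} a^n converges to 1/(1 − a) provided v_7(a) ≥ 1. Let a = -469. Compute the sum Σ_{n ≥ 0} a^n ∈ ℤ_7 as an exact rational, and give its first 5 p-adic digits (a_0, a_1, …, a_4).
Σ a^n = 1/(1 − a) = 1/470;  first 5 digits = (1, 3, 6, 1, 4)

v_7(a) = 1 ≥ 1, so the series converges in ℤ_7 to 1/(1 − a) = 1/(1 − (-469)) = 1/470. Expand this rational in ℤ_7: compute digits iteratively via d_i = x_i mod 7, x_{i+1} = (x_i − d_i)/7. The first 5 digits are (1, 3, 6, 1, 4).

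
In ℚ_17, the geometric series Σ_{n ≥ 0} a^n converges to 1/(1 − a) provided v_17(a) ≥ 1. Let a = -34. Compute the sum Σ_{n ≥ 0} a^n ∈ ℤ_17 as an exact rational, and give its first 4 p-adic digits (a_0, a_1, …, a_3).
Σ a^n = 1/(1 − a) = 1/35;  first 4 digits = (1, 15, 3, 9)

v_17(a) = 1 ≥ 1, so the series converges in ℤ_17 to 1/(1 − a) = 1/(1 − (-34)) = 1/35. Expand this rational in ℤ_17: compute digits iteratively via d_i = x_i mod 17, x_{i+1} = (x_i − d_i)/17. The first 4 digits are (1, 15, 3, 9).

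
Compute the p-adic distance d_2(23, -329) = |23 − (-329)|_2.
d_2(23, -329) = 1/32

Step 1 — x − y = 23 − (-329) = 352. Step 2 — v_2(352) = 5 (factor: 352 = (2^5 · 11); the sign does not affect v_p). Step 3 — |x − y|_2 = 2^{-5} = 1/32.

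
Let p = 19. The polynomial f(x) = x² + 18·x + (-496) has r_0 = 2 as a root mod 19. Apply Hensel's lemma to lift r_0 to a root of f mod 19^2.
r_1 = 154 (mod 361)

Hensel: r_{i+1} = r_i − f(r_i)·(f′(r_i))^{-1} mod 19^{i+2}, f′(x) = 2x + 18. Iterate:
  r_0 = 2 (mod 19)
  r_1 = 154 (mod 361)
Final: r = 154 satisfies f(r) ≡ 0 mod 19^2.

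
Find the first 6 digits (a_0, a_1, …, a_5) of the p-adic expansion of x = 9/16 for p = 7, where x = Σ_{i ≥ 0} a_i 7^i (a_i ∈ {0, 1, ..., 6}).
(a_0, …, a_5) = (1, 3, 0, 3, 0, 3)

v_7(9/16) = 0 (numerator and denominator both coprime to 7), so x ∈ ℤ_7^×. Compute digits iteratively via a_i = x_i mod 7, x_{i+1} = (x_i − a_i)/7, with x_0 = x:
  x_0 = 9/16;  a_0 = 1;  x_1 = (x_0 − 1)/7 = -1/16
  x_1 = -1/16;  a_1 = 3;  x_2 = (x_1 − 3)/7 = -7/16
  x_2 = -7/16;  a_2 = 0;  x_3 = (x_2 − 0)/7 = -1/16
  x_3 = -1/16;  a_3 = 3;  x_4 = (x_3 − 3)/7 = -7/16
  x_4 = -7/16;  a_4 = 0;  x_5 = (x_4 − 0)/7 = -1/16
  x_5 = -1/16;  a_5 = 3;  x_6 = (x_5 − 3)/7 = -7/16
Digits: (1, 3, 0, 3, 0, 3).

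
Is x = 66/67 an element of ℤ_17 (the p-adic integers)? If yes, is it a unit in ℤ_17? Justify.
x ∈ ℤ_17^× (unit); v_17(x) = 0

ℤ_17 = {x ∈ ℚ_17 : v_17(x) ≥ 0} and ℤ_17^× = {x ∈ ℤ_17 : v_17(x) = 0}. Here v_17(66/67) = v_17(num) − v_17(den) = 0; compare against these criteria.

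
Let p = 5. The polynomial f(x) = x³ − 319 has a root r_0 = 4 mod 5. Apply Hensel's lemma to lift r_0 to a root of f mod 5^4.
r_3 = 164 (mod 625)

Hensel: r_{i+1} = r_i − f(r_i)/f′(r_i) mod 5^{i+2}, where f′(x) = 3x². Iterate:
  r_0 = 4 (mod 5)
  r_1 = 14 (mod 25)
  r_2 = 39 (mod 125)
  r_3 = 164 (mod 625)
Final: r = 164 with f(r) ≡ 0 mod 5^4.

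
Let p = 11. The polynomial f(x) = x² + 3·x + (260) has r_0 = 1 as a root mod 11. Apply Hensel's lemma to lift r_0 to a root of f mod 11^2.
r_1 = 45 (mod 121)

Hensel: r_{i+1} = r_i − f(r_i)·(f′(r_i))^{-1} mod 11^{i+2}, f′(x) = 2x + 3. Iterate:
  r_0 = 1 (mod 11)
  r_1 = 45 (mod 121)
Final: r = 45 satisfies f(r) ≡ 0 mod 11^2.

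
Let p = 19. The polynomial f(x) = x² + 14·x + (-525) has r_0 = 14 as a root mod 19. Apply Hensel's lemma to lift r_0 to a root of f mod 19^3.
r_2 = 3206 (mod 6859)

Hensel: r_{i+1} = r_i − f(r_i)·(f′(r_i))^{-1} mod 19^{i+2}, f′(x) = 2x + 14. Iterate:
  r_0 = 14 (mod 19)
  r_1 = 318 (mod 361)
  r_2 = 3206 (mod 6859)
Final: r = 3206 satisfies f(r) ≡ 0 mod 19^3.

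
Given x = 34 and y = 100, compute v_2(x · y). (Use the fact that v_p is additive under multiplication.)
v_2(3400) = 3

v_p(x) = 1 (factor: 34 = 2^1 · 17); v_p(y) = 2 (factor: 100 = 2^2 · 25). Additivity: v_p(xy) = v_p(x) + v_p(y) = 1 + 2 = 3. (Direct check: xy = 3400 = 2^3 · (425).)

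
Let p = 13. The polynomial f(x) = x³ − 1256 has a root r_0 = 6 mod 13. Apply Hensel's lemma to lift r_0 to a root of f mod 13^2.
r_1 = 97 (mod 169)

Hensel: r_{i+1} = r_i − f(r_i)/f′(r_i) mod 13^{i+2}, where f′(x) = 3x². Iterate:
  r_0 = 6 (mod 13)
  r_1 = 97 (mod 169)
Final: r = 97 with f(r) ≡ 0 mod 13^2.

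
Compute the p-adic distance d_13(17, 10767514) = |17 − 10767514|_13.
d_13(17, 10767514) = 1/371293

Step 1 — x − y = 17 − 10767514 = -10767497. Step 2 — v_13(-10767497) = 5 (factor: -10767497 = −(13^5 · 29); the sign does not affect v_p). Step 3 — |x − y|_13 = 13^{-5} = 1/371293.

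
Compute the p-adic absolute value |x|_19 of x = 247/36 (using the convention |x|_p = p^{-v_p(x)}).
|247/36|_19 = 1/19

Step 1 — compute v_19(x) by factoring powers of 19 out of the numerator and denominator: v_19(247/36) = 1. Step 2 — apply |x|_p = p^{-v_p(x)} = 19^{-1} = 1/19.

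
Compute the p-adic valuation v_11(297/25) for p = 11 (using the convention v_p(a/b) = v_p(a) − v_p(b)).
v_11(297/25) = 1

Factor powers of 11 from the numerator and denominator of the reduced fraction: 297 = 11^1 · 27 and 25 = 11^0 · 25. Apply v_p(a/b) = v_p(a) − v_p(b): v_11(297/25) = 1 − 0 = 1.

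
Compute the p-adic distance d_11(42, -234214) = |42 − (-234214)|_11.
d_11(42, -234214) = 1/14641

Step 1 — x − y = 42 − (-234214) = 234256. Step 2 — v_11(234256) = 4 (factor: 234256 = (11^4 · 16); the sign does not affect v_p). Step 3 — |x − y|_11 = 11^{-4} = 1/14641.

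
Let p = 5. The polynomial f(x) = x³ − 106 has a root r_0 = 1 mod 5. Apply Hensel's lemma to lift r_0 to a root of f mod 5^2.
r_1 = 11 (mod 25)

Hensel: r_{i+1} = r_i − f(r_i)/f′(r_i) mod 5^{i+2}, where f′(x) = 3x². Iterate:
  r_0 = 1 (mod 5)
  r_1 = 11 (mod 25)
Final: r = 11 with f(r) ≡ 0 mod 5^2.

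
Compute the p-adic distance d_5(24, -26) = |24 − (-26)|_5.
d_5(24, -26) = 1/25

Step 1 — x − y = 24 − (-26) = 50. Step 2 — v_5(50) = 2 (factor: 50 = (5^2 · 2); the sign does not affect v_p). Step 3 — |x − y|_5 = 5^{-2} = 1/25.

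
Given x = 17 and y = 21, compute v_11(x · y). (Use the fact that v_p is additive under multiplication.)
v_11(357) = 0

v_p(x) = 0 (factor: 17 = 11^0 · 17); v_p(y) = 0 (factor: 21 = 11^0 · 21). Additivity: v_p(xy) = v_p(x) + v_p(y) = 0 + 0 = 0. (Direct check: xy = 357 = 11^0 · (357).)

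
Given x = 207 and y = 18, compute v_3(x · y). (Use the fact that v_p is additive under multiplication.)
v_3(3726) = 4

v_p(x) = 2 (factor: 207 = 3^2 · 23); v_p(y) = 2 (factor: 18 = 3^2 · 2). Additivity: v_p(xy) = v_p(x) + v_p(y) = 2 + 2 = 4. (Direct check: xy = 3726 = 3^4 · (46).)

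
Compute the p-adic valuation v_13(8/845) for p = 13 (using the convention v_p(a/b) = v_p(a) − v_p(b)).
v_13(8/845) = -2

Factor powers of 13 from the numerator and denominator of the reduced fraction: 8 = 13^0 · 8 and 845 = 13^2 · 5. Apply v_p(a/b) = v_p(a) − v_p(b): v_13(8/845) = 0 − 2 = -2.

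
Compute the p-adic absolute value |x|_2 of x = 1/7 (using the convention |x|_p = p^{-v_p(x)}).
|1/7|_2 = 1

Step 1 — compute v_2(x) by factoring powers of 2 out of the numerator and denominator: v_2(1/7) = 0. Step 2 — apply |x|_p = p^{-v_p(x)} = 2^{0} = 1.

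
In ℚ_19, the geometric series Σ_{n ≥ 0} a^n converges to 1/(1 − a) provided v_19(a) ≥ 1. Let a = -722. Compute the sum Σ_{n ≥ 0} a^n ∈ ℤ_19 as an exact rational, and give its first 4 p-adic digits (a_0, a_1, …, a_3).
Σ a^n = 1/(1 − a) = 1/723;  first 4 digits = (1, 0, 17, 18)

v_19(a) = 2 ≥ 1, so the series converges in ℤ_19 to 1/(1 − a) = 1/(1 − (-722)) = 1/723. Expand this rational in ℤ_19: compute digits iteratively via d_i = x_i mod 19, x_{i+1} = (x_i − d_i)/19. The first 4 digits are (1, 0, 17, 18).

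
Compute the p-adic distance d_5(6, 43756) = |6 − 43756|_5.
d_5(6, 43756) = 1/3125

Step 1 — x − y = 6 − 43756 = -43750. Step 2 — v_5(-43750) = 5 (factor: -43750 = −(5^5 · 14); the sign does not affect v_p). Step 3 — |x − y|_5 = 5^{-5} = 1/3125.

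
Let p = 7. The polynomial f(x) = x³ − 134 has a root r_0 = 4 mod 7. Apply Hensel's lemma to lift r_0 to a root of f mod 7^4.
r_3 = 767 (mod 2401)

Hensel: r_{i+1} = r_i − f(r_i)/f′(r_i) mod 7^{i+2}, where f′(x) = 3x². Iterate:
  r_0 = 4 (mod 7)
  r_1 = 32 (mod 49)
  r_2 = 81 (mod 343)
  r_3 = 767 (mod 2401)
Final: r = 767 with f(r) ≡ 0 mod 7^4.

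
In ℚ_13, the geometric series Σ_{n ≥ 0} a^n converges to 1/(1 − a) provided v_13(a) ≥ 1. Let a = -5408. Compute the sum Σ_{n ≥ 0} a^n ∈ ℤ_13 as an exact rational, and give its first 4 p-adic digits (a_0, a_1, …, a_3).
Σ a^n = 1/(1 − a) = 1/5409;  first 4 digits = (1, 0, 7, 10)

v_13(a) = 2 ≥ 1, so the series converges in ℤ_13 to 1/(1 − a) = 1/(1 − (-5408)) = 1/5409. Expand this rational in ℤ_13: compute digits iteratively via d_i = x_i mod 13, x_{i+1} = (x_i − d_i)/13. The first 4 digits are (1, 0, 7, 10).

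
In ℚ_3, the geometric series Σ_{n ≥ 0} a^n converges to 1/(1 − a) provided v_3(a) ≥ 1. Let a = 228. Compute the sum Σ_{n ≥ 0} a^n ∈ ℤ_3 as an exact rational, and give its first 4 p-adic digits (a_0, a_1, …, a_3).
Σ a^n = 1/(1 − a) = -1/227;  first 4 digits = (1, 1, 2, 2)

v_3(a) = 1 ≥ 1, so the series converges in ℤ_3 to 1/(1 − a) = 1/(1 − 228) = -1/227. Expand this rational in ℤ_3: compute digits iteratively via d_i = x_i mod 3, x_{i+1} = (x_i − d_i)/3. The first 4 digits are (1, 1, 2, 2).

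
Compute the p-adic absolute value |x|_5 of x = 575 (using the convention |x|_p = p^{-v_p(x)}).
|575|_5 = 1/25

Step 1 — compute v_5(x) by factoring powers of 5 out of the numerator and denominator: v_5(575) = 2. Step 2 — apply |x|_p = p^{-v_p(x)} = 5^{-2} = 1/25.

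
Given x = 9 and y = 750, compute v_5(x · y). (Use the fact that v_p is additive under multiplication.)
v_5(6750) = 3

v_p(x) = 0 (factor: 9 = 5^0 · 9); v_p(y) = 3 (factor: 750 = 5^3 · 6). Additivity: v_p(xy) = v_p(x) + v_p(y) = 0 + 3 = 3. (Direct check: xy = 6750 = 5^3 · (54).)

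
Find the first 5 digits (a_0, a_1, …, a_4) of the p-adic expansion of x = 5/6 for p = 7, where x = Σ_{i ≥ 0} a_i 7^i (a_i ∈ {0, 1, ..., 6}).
(a_0, …, a_4) = (2, 1, 1, 1, 1)

v_7(5/6) = 0 (numerator and denominator both coprime to 7), so x ∈ ℤ_7^×. Compute digits iteratively via a_i = x_i mod 7, x_{i+1} = (x_i − a_i)/7, with x_0 = x:
  x_0 = 5/6;  a_0 = 2;  x_1 = (x_0 − 2)/7 = -1/6
  x_1 = -1/6;  a_1 = 1;  x_2 = (x_1 − 1)/7 = -1/6
  x_2 = -1/6;  a_2 = 1;  x_3 = (x_2 − 1)/7 = -1/6
  x_3 = -1/6;  a_3 = 1;  x_4 = (x_3 − 1)/7 = -1/6
  x_4 = -1/6;  a_4 = 1;  x_5 = (x_4 − 1)/7 = -1/6
Digits: (2, 1, 1, 1, 1).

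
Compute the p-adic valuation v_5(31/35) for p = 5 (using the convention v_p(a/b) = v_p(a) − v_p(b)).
v_5(31/35) = -1

Factor powers of 5 from the numerator and denominator of the reduced fraction: 31 = 5^0 · 31 and 35 = 5^1 · 7. Apply v_p(a/b) = v_p(a) − v_p(b): v_5(31/35) = 0 − 1 = -1.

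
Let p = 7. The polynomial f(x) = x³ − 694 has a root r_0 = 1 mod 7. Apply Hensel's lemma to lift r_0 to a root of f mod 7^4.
r_3 = 722 (mod 2401)

Hensel: r_{i+1} = r_i − f(r_i)/f′(r_i) mod 7^{i+2}, where f′(x) = 3x². Iterate:
  r_0 = 1 (mod 7)
  r_1 = 36 (mod 49)
  r_2 = 36 (mod 343)
  r_3 = 722 (mod 2401)
Final: r = 722 with f(r) ≡ 0 mod 7^4.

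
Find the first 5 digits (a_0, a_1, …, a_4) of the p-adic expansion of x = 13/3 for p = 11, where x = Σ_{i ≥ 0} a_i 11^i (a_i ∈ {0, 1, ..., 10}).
(a_0, …, a_4) = (8, 7, 3, 7, 3)

v_11(13/3) = 0 (numerator and denominator both coprime to 11), so x ∈ ℤ_11^×. Compute digits iteratively via a_i = x_i mod 11, x_{i+1} = (x_i − a_i)/11, with x_0 = x:
  x_0 = 13/3;  a_0 = 8;  x_1 = (x_0 − 8)/11 = -1/3
  x_1 = -1/3;  a_1 = 7;  x_2 = (x_1 − 7)/11 = -2/3
  x_2 = -2/3;  a_2 = 3;  x_3 = (x_2 − 3)/11 = -1/3
  x_3 = -1/3;  a_3 = 7;  x_4 = (x_3 − 7)/11 = -2/3
  x_4 = -2/3;  a_4 = 3;  x_5 = (x_4 − 3)/11 = -1/3
Digits: (8, 7, 3, 7, 3).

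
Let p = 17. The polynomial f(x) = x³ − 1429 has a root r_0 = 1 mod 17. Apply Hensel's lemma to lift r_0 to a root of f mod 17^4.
r_3 = 9725 (mod 83521)

Hensel: r_{i+1} = r_i − f(r_i)/f′(r_i) mod 17^{i+2}, where f′(x) = 3x². Iterate:
  r_0 = 1 (mod 17)
  r_1 = 188 (mod 289)
  r_2 = 4812 (mod 4913)
  r_3 = 9725 (mod 83521)
Final: r = 9725 with f(r) ≡ 0 mod 17^4.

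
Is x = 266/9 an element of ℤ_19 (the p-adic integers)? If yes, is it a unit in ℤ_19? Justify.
x ∈ ℤ_19 but not a unit; v_19(x) = 1 > 0

ℤ_19 = {x ∈ ℚ_19 : v_19(x) ≥ 0} and ℤ_19^× = {x ∈ ℤ_19 : v_19(x) = 0}. Here v_19(266/9) = v_19(num) − v_19(den) = 1; compare against these criteria.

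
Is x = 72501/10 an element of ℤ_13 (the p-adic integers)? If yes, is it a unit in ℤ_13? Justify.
x ∈ ℤ_13 but not a unit; v_13(x) = 3 > 0

ℤ_13 = {x ∈ ℚ_13 : v_13(x) ≥ 0} and ℤ_13^× = {x ∈ ℤ_13 : v_13(x) = 0}. Here v_13(72501/10) = v_13(num) − v_13(den) = 3; compare against these criteria.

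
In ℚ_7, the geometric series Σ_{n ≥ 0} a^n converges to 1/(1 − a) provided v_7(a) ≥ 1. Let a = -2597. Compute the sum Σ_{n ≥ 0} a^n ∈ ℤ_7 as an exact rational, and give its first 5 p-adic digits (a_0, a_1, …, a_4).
Σ a^n = 1/(1 − a) = 1/2598;  first 5 digits = (1, 0, 3, 6, 0)

v_7(a) = 2 ≥ 1, so the series converges in ℤ_7 to 1/(1 − a) = 1/(1 − (-2597)) = 1/2598. Expand this rational in ℤ_7: compute digits iteratively via d_i = x_i mod 7, x_{i+1} = (x_i − d_i)/7. The first 5 digits are (1, 0, 3, 6, 0).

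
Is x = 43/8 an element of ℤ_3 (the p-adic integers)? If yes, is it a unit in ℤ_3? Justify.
x ∈ ℤ_3^× (unit); v_3(x) = 0

ℤ_3 = {x ∈ ℚ_3 : v_3(x) ≥ 0} and ℤ_3^× = {x ∈ ℤ_3 : v_3(x) = 0}. Here v_3(43/8) = v_3(num) − v_3(den) = 0; compare against these criteria.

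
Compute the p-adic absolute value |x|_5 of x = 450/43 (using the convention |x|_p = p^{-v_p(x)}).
|450/43|_5 = 1/25

Step 1 — compute v_5(x) by factoring powers of 5 out of the numerator and denominator: v_5(450/43) = 2. Step 2 — apply |x|_p = p^{-v_p(x)} = 5^{-2} = 1/25.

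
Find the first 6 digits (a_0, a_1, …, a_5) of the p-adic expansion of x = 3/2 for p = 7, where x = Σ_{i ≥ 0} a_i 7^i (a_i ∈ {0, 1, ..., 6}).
(a_0, …, a_5) = (5, 3, 3, 3, 3, 3)

v_7(3/2) = 0 (numerator and denominator both coprime to 7), so x ∈ ℤ_7^×. Compute digits iteratively via a_i = x_i mod 7, x_{i+1} = (x_i − a_i)/7, with x_0 = x:
  x_0 = 3/2;  a_0 = 5;  x_1 = (x_0 − 5)/7 = -1/2
  x_1 = -1/2;  a_1 = 3;  x_2 = (x_1 − 3)/7 = -1/2
  x_2 = -1/2;  a_2 = 3;  x_3 = (x_2 − 3)/7 = -1/2
  x_3 = -1/2;  a_3 = 3;  x_4 = (x_3 − 3)/7 = -1/2
  x_4 = -1/2;  a_4 = 3;  x_5 = (x_4 − 3)/7 = -1/2
  x_5 = -1/2;  a_5 = 3;  x_6 = (x_5 − 3)/7 = -1/2
Digits: (5, 3, 3, 3, 3, 3).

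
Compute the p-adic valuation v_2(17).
v_2(17) = 0

v_2(n) is the largest exponent k such that 2^k divides n. Factor out: 17 = 2^0 · 17. (Sign doesn't affect v_p.) So v_2(17) = 0.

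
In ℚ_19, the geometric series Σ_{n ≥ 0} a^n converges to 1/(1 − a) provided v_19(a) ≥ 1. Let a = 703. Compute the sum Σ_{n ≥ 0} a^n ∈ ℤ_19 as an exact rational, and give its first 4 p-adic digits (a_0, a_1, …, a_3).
Σ a^n = 1/(1 − a) = -1/702;  first 4 digits = (1, 18, 2, 14)

v_19(a) = 1 ≥ 1, so the series converges in ℤ_19 to 1/(1 − a) = 1/(1 − 703) = -1/702. Expand this rational in ℤ_19: compute digits iteratively via d_i = x_i mod 19, x_{i+1} = (x_i − d_i)/19. The first 4 digits are (1, 18, 2, 14).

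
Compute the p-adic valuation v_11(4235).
v_11(4235) = 2

v_11(n) is the largest exponent k such that 11^k divides n. Factor out: 4235 = 11^2 · 35. (Sign doesn't affect v_p.) So v_11(4235) = 2.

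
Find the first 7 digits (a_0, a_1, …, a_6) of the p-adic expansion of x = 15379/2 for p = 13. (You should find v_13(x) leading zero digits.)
(a_0, …, a_6) = (0, 0, 0, 10, 6, 6, 6)

v_13(15379/2) = 3, so a_0 = ... = a_2 = 0. Factor out: x = 13^3 · u with u = 7/2 a unit in ℤ_13. Expand u iteratively via a_{v+i} = u_i mod 13, u_{i+1} = (u_i − a_{v+i})/13:
  u_0 = 7/2;  a_3 = 10;  u_1 = (u_0 − 10)/13 = -1/2
  u_1 = -1/2;  a_4 = 6;  u_2 = (u_1 − 6)/13 = -1/2
  u_2 = -1/2;  a_5 = 6;  u_3 = (u_2 − 6)/13 = -1/2
  u_3 = -1/2;  a_6 = 6;  u_4 = (u_3 − 6)/13 = -1/2
Digits: (0, 0, 0, 10, 6, 6, 6).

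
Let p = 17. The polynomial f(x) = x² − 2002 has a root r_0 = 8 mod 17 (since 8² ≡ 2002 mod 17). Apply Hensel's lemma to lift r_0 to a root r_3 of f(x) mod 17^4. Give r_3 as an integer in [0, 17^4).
r_3 = 80435 (mod 83521)

Hensel's recurrence: r_{i+1} = r_i − f(r_i)·(f′(r_i))^{-1} mod 17^{i+2}, with f′(x) = 2x. Iterate:
  r_0 = 8 (mod 17)
  r_1 = 93 (mod 289)
  r_2 = 1827 (mod 4913)
  r_3 = 80435 (mod 83521)
Final: r_3 = 80435, and one checks f(r_3) ≡ 0 mod 17^4.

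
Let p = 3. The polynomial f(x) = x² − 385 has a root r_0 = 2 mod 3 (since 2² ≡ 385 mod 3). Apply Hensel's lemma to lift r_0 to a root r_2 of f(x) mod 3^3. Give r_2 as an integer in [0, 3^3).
r_2 = 14 (mod 27)

Hensel's recurrence: r_{i+1} = r_i − f(r_i)·(f′(r_i))^{-1} mod 3^{i+2}, with f′(x) = 2x. Iterate:
  r_0 = 2 (mod 3)
  r_1 = 5 (mod 9)
  r_2 = 14 (mod 27)
Final: r_2 = 14, and one checks f(r_2) ≡ 0 mod 3^3.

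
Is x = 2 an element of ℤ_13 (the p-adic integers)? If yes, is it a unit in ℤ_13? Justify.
x ∈ ℤ_13^× (unit); v_13(x) = 0

ℤ_13 = {x ∈ ℚ_13 : v_13(x) ≥ 0} and ℤ_13^× = {x ∈ ℤ_13 : v_13(x) = 0}. Here v_13(2) = v_13(num) − v_13(den) = 0; compare against these criteria.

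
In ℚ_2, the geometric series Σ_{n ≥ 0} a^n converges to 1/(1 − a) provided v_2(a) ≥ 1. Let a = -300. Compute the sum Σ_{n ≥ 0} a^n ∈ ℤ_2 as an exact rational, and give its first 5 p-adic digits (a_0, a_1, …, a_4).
Σ a^n = 1/(1 − a) = 1/301;  first 5 digits = (1, 0, 1, 0, 0)

v_2(a) = 2 ≥ 1, so the series converges in ℤ_2 to 1/(1 − a) = 1/(1 − (-300)) = 1/301. Expand this rational in ℤ_2: compute digits iteratively via d_i = x_i mod 2, x_{i+1} = (x_i − d_i)/2. The first 5 digits are (1, 0, 1, 0, 0).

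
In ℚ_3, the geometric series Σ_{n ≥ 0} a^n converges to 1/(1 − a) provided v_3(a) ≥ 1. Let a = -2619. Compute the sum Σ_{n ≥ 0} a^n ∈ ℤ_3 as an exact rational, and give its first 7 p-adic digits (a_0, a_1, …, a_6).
Σ a^n = 1/(1 − a) = 1/2620;  first 7 digits = (1, 0, 0, 2, 0, 1, 0)

v_3(a) = 3 ≥ 1, so the series converges in ℤ_3 to 1/(1 − a) = 1/(1 − (-2619)) = 1/2620. Expand this rational in ℤ_3: compute digits iteratively via d_i = x_i mod 3, x_{i+1} = (x_i − d_i)/3. The first 7 digits are (1, 0, 0, 2, 0, 1, 0).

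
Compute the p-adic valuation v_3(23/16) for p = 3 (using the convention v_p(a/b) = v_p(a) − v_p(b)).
v_3(23/16) = 0

Factor powers of 3 from the numerator and denominator of the reduced fraction: 23 = 3^0 · 23 and 16 = 3^0 · 16. Apply v_p(a/b) = v_p(a) − v_p(b): v_3(23/16) = 0 − 0 = 0.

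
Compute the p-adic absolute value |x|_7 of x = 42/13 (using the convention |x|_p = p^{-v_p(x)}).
|42/13|_7 = 1/7

Step 1 — compute v_7(x) by factoring powers of 7 out of the numerator and denominator: v_7(42/13) = 1. Step 2 — apply |x|_p = p^{-v_p(x)} = 7^{-1} = 1/7.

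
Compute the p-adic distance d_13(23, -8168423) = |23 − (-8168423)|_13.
d_13(23, -8168423) = 1/371293

Step 1 — x − y = 23 − (-8168423) = 8168446. Step 2 — v_13(8168446) = 5 (factor: 8168446 = (13^5 · 22); the sign does not affect v_p). Step 3 — |x − y|_13 = 13^{-5} = 1/371293.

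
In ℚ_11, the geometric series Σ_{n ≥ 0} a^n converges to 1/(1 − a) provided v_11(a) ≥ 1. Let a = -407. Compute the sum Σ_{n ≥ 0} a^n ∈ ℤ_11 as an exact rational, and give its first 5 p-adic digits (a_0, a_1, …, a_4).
Σ a^n = 1/(1 − a) = 1/408;  first 5 digits = (1, 7, 1, 5, 7)

v_11(a) = 1 ≥ 1, so the series converges in ℤ_11 to 1/(1 − a) = 1/(1 − (-407)) = 1/408. Expand this rational in ℤ_11: compute digits iteratively via d_i = x_i mod 11, x_{i+1} = (x_i − d_i)/11. The first 5 digits are (1, 7, 1, 5, 7).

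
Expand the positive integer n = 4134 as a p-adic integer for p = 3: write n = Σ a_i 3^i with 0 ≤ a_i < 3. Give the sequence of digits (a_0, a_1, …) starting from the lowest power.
(a_0, a_1, …) = (0, 1, 0, 0, 0, 2, 2, 1)

Repeated division by 3 gives the digits low-to-high: 4134 = 1·3^1 + 2·3^5 + 2·3^6 + 1·3^7. Digit sequence: (0, 1, 0, 0, 0, 2, 2, 1).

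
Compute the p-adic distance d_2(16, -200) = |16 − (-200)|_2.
d_2(16, -200) = 1/8

Step 1 — x − y = 16 − (-200) = 216. Step 2 — v_2(216) = 3 (factor: 216 = (2^3 · 27); the sign does not affect v_p). Step 3 — |x − y|_2 = 2^{-3} = 1/8.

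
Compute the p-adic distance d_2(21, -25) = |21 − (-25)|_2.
d_2(21, -25) = 1/2

Step 1 — x − y = 21 − (-25) = 46. Step 2 — v_2(46) = 1 (factor: 46 = (2^1 · 23); the sign does not affect v_p). Step 3 — |x − y|_2 = 2^{-1} = 1/2.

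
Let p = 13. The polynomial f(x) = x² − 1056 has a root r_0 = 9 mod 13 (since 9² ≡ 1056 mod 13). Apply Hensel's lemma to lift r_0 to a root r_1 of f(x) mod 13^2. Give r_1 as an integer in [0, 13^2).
r_1 = 35 (mod 169)

Hensel's recurrence: r_{i+1} = r_i − f(r_i)·(f′(r_i))^{-1} mod 13^{i+2}, with f′(x) = 2x. Iterate:
  r_0 = 9 (mod 13)
  r_1 = 35 (mod 169)
Final: r_1 = 35, and one checks f(r_1) ≡ 0 mod 13^2.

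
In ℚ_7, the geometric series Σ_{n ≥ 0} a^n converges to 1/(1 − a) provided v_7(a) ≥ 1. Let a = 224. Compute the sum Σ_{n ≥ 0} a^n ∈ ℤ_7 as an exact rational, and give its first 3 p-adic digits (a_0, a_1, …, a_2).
Σ a^n = 1/(1 − a) = -1/223;  first 3 digits = (1, 4, 6)

v_7(a) = 1 ≥ 1, so the series converges in ℤ_7 to 1/(1 − a) = 1/(1 − 224) = -1/223. Expand this rational in ℤ_7: compute digits iteratively via d_i = x_i mod 7, x_{i+1} = (x_i − d_i)/7. The first 3 digits are (1, 4, 6).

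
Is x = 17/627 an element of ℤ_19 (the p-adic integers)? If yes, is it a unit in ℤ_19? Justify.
x ∉ ℤ_19 (v_19(x) = -1 < 0)

ℤ_19 = {x ∈ ℚ_19 : v_19(x) ≥ 0} and ℤ_19^× = {x ∈ ℤ_19 : v_19(x) = 0}. Here v_19(17/627) = v_19(num) − v_19(den) = -1; compare against these criteria.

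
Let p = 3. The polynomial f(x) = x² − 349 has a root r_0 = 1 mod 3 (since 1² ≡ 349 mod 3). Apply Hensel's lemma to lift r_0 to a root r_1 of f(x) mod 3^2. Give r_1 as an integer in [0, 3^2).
r_1 = 4 (mod 9)

Hensel's recurrence: r_{i+1} = r_i − f(r_i)·(f′(r_i))^{-1} mod 3^{i+2}, with f′(x) = 2x. Iterate:
  r_0 = 1 (mod 3)
  r_1 = 4 (mod 9)
Final: r_1 = 4, and one checks f(r_1) ≡ 0 mod 3^2.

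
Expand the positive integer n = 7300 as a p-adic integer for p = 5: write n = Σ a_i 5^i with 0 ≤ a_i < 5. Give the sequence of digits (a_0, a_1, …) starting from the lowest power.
(a_0, a_1, …) = (0, 0, 2, 3, 1, 2)

Repeated division by 5 gives the digits low-to-high: 7300 = 2·5^2 + 3·5^3 + 1·5^4 + 2·5^5. Digit sequence: (0, 0, 2, 3, 1, 2).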